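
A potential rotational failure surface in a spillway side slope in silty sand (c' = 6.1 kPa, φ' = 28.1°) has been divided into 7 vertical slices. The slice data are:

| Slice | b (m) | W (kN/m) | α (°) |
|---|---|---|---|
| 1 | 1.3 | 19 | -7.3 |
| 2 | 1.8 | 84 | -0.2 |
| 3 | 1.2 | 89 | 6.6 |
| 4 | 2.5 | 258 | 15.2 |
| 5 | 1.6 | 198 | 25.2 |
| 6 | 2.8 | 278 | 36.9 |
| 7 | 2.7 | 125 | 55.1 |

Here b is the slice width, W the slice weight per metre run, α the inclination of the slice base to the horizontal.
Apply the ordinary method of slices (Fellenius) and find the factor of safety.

FS = 1.38

Ordinary method of slices: FS = Σ[c'·Δl_i + (W_i cosα_i)·tanφ'] / Σ W_i sinα_i, with Δl_i = b_i / cosα_i.
Slice 1: Δl = 1.3/cos(-7.3°) = 1.311 m; N'_1 = 19·cos(-7.3°) = 18.8; c'Δl = 7.99; W sinα = -2.4
Slice 2: Δl = 1.8/cos(-0.2°) = 1.800 m; N'_2 = 84·cos(-0.2°) = 84.0; c'Δl = 10.98; W sinα = -0.3
Slice 3: Δl = 1.2/cos6.6° = 1.208 m; N'_3 = 89·cos6.6° = 88.4; c'Δl = 7.37; W sinα = 10.2
Slice 4: Δl = 2.5/cos15.2° = 2.591 m; N'_4 = 258·cos15.2° = 249.0; c'Δl = 15.80; W sinα = 67.6
Slice 5: Δl = 1.6/cos25.2° = 1.768 m; N'_5 = 198·cos25.2° = 179.2; c'Δl = 10.79; W sinα = 84.3
Slice 6: Δl = 2.8/cos36.9° = 3.501 m; N'_6 = 278·cos36.9° = 222.3; c'Δl = 21.36; W sinα = 166.9
Slice 7: Δl = 2.7/cos55.1° = 4.719 m; N'_7 = 125·cos55.1° = 71.5; c'Δl = 28.79; W sinα = 102.5
Σc'Δl = 103.1 kN/m; ΣN' = 913.2 kN/m; ΣW sinα = 428.9 kN/m
Resisting = 103.1 + 913.2·tan28.1° = 103.1 + 487.6 = 590.7 kN/m
FS = 590.7 / 428.9 = 1.377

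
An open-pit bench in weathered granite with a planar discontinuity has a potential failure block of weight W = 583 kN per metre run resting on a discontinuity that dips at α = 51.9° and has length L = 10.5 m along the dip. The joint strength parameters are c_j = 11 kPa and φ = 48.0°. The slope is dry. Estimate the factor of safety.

Resolving the block weight along and normal to the plane and applying the Mohr–Coulomb strength on the joint:
N' = W cosα = 583·cos51.9° = 359.7 kN/m
Driving force T = W sinα = 583·sin51.9° = 458.8 kN/m
Resisting force R = c_j·L + N'·tanφ = 11·10.5 + 359.7·tan48.0° = 115.5 + 399.5 = 515.0 kN/m
FS = R / T = 515.0 / 458.8 = 1.123

FS = 1.12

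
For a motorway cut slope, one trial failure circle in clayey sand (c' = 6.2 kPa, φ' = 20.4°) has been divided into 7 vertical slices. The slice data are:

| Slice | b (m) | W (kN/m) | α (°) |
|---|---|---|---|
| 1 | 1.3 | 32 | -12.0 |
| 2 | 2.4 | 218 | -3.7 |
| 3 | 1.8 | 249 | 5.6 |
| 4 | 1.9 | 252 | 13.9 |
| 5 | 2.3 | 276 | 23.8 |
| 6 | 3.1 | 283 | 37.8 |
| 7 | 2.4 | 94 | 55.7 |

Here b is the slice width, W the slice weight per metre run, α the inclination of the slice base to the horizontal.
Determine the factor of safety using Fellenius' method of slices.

Ordinary method of slices: FS = Σ[c'·Δl_i + (W_i cosα_i)·tanφ'] / Σ W_i sinα_i, with Δl_i = b_i / cosα_i.
Slice 1: Δl = 1.3/cos(-12.0°) = 1.329 m; N'_1 = 32·cos(-12.0°) = 31.3; c'Δl = 8.24; W sinα = -6.7
Slice 2: Δl = 2.4/cos(-3.7°) = 2.405 m; N'_2 = 218·cos(-3.7°) = 217.5; c'Δl = 14.91; W sinα = -14.1
Slice 3: Δl = 1.8/cos5.6° = 1.809 m; N'_3 = 249·cos5.6° = 247.8; c'Δl = 11.21; W sinα = 24.3
Slice 4: Δl = 1.9/cos13.9° = 1.957 m; N'_4 = 252·cos13.9° = 244.6; c'Δl = 12.14; W sinα = 60.5
Slice 5: Δl = 2.3/cos23.8° = 2.514 m; N'_5 = 276·cos23.8° = 252.5; c'Δl = 15.59; W sinα = 111.4
Slice 6: Δl = 3.1/cos37.8° = 3.923 m; N'_6 = 283·cos37.8° = 223.6; c'Δl = 24.32; W sinα = 173.5
Slice 7: Δl = 2.4/cos55.7° = 4.259 m; N'_7 = 94·cos55.7° = 53.0; c'Δl = 26.41; W sinα = 77.7
Σc'Δl = 112.8 kN/m; ΣN' = 1270.4 kN/m; ΣW sinα = 426.6 kN/m
Resisting = 112.8 + 1270.4·tan20.4° = 112.8 + 472.5 = 585.3 kN/m
FS = 585.3 / 426.6 = 1.372

FS = 1.37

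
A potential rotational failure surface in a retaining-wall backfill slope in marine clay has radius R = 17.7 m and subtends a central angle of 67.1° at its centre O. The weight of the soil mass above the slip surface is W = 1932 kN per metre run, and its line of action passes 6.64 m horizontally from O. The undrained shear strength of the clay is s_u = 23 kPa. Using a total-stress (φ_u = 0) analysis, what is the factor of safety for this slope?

FS = 0.66

Taking moments about the centre O, the resisting moment is provided by the undrained shear strength acting along the arc:
Arc length L_a = R·θ = 17.7·(67.1°·π/180) = 17.7·1.1711 = 20.73 m
M_R = s_u·L_a·R = 23·20.73·17.7 = 8438.7 kN·m/m
M_D = W·d = 1932·6.64 = 12828.5 kN·m/m
FS = M_R / M_D = 8438.7 / 12828.5 = 0.658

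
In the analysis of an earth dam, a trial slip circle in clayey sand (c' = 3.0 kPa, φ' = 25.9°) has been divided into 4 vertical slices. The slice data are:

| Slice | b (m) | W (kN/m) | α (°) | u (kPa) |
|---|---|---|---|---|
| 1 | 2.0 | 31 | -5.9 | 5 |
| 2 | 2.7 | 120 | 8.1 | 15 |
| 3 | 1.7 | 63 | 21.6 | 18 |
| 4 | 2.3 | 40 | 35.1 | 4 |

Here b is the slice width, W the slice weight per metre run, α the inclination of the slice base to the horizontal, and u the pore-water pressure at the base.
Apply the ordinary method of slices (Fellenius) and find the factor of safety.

FS = 1.65

Ordinary method of slices: FS = Σ[c'·Δl_i + (W_i cosα_i − u_i·Δl_i)·tanφ'] / Σ W_i sinα_i, with Δl_i = b_i / cosα_i.
Slice 1: Δl = 2.0/cos(-5.9°) = 2.011 m; N'_1 = 31·cos(-5.9°) − 5·2.011 = 20.8; c'Δl = 6.03; W sinα = -3.2
Slice 2: Δl = 2.7/cos8.1° = 2.727 m; N'_2 = 120·cos8.1° − 15·2.727 = 77.9; c'Δl = 8.18; W sinα = 16.9
Slice 3: Δl = 1.7/cos21.6° = 1.828 m; N'_3 = 63·cos21.6° − 18·1.828 = 25.7; c'Δl = 5.49; W sinα = 23.2
Slice 4: Δl = 2.3/cos35.1° = 2.811 m; N'_4 = 40·cos35.1° − 4·2.811 = 21.5; c'Δl = 8.43; W sinα = 23.0
Σc'Δl = 28.1 kN/m; ΣN' = 145.8 kN/m; ΣW sinα = 59.9 kN/m
Resisting = 28.1 + 145.8·tan25.9° = 28.1 + 70.8 = 98.9 kN/m
FS = 98.9 / 59.9 = 1.651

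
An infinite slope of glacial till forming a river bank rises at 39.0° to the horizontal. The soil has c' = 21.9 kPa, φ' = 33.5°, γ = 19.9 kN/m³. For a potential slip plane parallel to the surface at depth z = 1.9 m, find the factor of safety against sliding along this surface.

For an infinite slope with a slip plane parallel to the surface (no pore pressure): FS = [c' + γz cos²β tanφ'] / [γz sinβ cosβ].
γz = 19.9·1.9 = 37.81 kN/m²
Numerator = 21.9 + 37.81·cos²39.0°·tan33.5° = 21.9 + 37.81·0.6040·0.6619 = 37.015 kPa
Denominator = 37.81·sin39.0°·cos39.0° = 37.81·0.6293·0.7771 = 18.492 kPa
FS = 37.015 / 18.492 = 2.002

FS = 2.00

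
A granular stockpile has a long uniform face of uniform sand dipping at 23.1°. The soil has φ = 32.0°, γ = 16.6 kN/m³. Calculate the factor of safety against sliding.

For a dry cohesionless infinite slope the factor of safety is FS = tanφ / tanβ.
FS = tan32.0° / tan23.1° = 0.6249 / 0.4265 = 1.465

FS = 1.46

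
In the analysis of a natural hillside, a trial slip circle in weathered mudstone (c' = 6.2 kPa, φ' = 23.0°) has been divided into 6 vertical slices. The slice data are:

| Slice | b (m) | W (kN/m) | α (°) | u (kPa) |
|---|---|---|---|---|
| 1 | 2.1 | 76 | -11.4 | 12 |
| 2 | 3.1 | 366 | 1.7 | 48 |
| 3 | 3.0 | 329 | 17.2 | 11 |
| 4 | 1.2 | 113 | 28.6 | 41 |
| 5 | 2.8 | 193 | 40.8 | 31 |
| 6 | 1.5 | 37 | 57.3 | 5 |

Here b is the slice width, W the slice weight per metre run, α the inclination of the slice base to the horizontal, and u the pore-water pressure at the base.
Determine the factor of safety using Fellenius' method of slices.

Ordinary method of slices: FS = Σ[c'·Δl_i + (W_i cosα_i − u_i·Δl_i)·tanφ'] / Σ W_i sinα_i, with Δl_i = b_i / cosα_i.
Slice 1: Δl = 2.1/cos(-11.4°) = 2.142 m; N'_1 = 76·cos(-11.4°) − 12·2.142 = 48.8; c'Δl = 13.28; W sinα = -15.0
Slice 2: Δl = 3.1/cos1.7° = 3.101 m; N'_2 = 366·cos1.7° − 48·3.101 = 217.0; c'Δl = 19.23; W sinα = 10.9
Slice 3: Δl = 3.0/cos17.2° = 3.140 m; N'_3 = 329·cos17.2° − 11·3.140 = 279.7; c'Δl = 19.47; W sinα = 97.3
Slice 4: Δl = 1.2/cos28.6° = 1.367 m; N'_4 = 113·cos28.6° − 41·1.367 = 43.2; c'Δl = 8.47; W sinα = 54.1
Slice 5: Δl = 2.8/cos40.8° = 3.699 m; N'_5 = 193·cos40.8° − 31·3.699 = 31.4; c'Δl = 22.93; W sinα = 126.1
Slice 6: Δl = 1.5/cos57.3° = 2.777 m; N'_6 = 37·cos57.3° − 5·2.777 = 6.1; c'Δl = 17.21; W sinα = 31.1
Σc'Δl = 100.6 kN/m; ΣN' = 626.2 kN/m; ΣW sinα = 304.5 kN/m
Resisting = 100.6 + 626.2·tan23.0° = 100.6 + 265.8 = 366.4 kN/m
FS = 366.4 / 304.5 = 1.203

FS = 1.20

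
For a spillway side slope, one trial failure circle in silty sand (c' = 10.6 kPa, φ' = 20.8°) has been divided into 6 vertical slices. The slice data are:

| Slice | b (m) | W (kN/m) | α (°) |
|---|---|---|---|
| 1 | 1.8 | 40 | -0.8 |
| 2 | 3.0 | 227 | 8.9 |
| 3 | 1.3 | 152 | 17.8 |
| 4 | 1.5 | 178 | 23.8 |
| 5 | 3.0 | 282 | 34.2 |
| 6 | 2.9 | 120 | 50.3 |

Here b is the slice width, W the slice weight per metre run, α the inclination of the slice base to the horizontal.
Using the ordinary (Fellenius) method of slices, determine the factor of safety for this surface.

FS = 1.25

Ordinary method of slices: FS = Σ[c'·Δl_i + (W_i cosα_i)·tanφ'] / Σ W_i sinα_i, with Δl_i = b_i / cosα_i.
Slice 1: Δl = 1.8/cos(-0.8°) = 1.800 m; N'_1 = 40·cos(-0.8°) = 40.0; c'Δl = 19.08; W sinα = -0.6
Slice 2: Δl = 3.0/cos8.9° = 3.037 m; N'_2 = 227·cos8.9° = 224.3; c'Δl = 32.19; W sinα = 35.1
Slice 3: Δl = 1.3/cos17.8° = 1.365 m; N'_3 = 152·cos17.8° = 144.7; c'Δl = 14.47; W sinα = 46.5
Slice 4: Δl = 1.5/cos23.8° = 1.639 m; N'_4 = 178·cos23.8° = 162.9; c'Δl = 17.38; W sinα = 71.8
Slice 5: Δl = 3.0/cos34.2° = 3.627 m; N'_5 = 282·cos34.2° = 233.2; c'Δl = 38.45; W sinα = 158.5
Slice 6: Δl = 2.9/cos50.3° = 4.540 m; N'_6 = 120·cos50.3° = 76.7; c'Δl = 48.12; W sinα = 92.3
Σc'Δl = 169.7 kN/m; ΣN' = 881.7 kN/m; ΣW sinα = 403.7 kN/m
Resisting = 169.7 + 881.7·tan20.8° = 169.7 + 334.9 = 504.6 kN/m
FS = 504.6 / 403.7 = 1.250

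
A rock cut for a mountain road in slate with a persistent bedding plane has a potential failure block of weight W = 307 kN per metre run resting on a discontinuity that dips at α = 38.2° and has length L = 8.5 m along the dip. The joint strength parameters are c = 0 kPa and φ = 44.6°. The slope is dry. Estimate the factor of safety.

FS = 1.25

Resolving the block weight along and normal to the plane and applying the Mohr–Coulomb strength on the joint:
N' = W cosα = 307·cos38.2° = 241.3 kN/m
Driving force T = W sinα = 307·sin38.2° = 189.9 kN/m
Resisting force R = c·L + N'·tanφ = 0·8.5 + 241.3·tan44.6° = 0.0 + 237.9 = 237.9 kN/m
FS = R / T = 237.9 / 189.9 = 1.253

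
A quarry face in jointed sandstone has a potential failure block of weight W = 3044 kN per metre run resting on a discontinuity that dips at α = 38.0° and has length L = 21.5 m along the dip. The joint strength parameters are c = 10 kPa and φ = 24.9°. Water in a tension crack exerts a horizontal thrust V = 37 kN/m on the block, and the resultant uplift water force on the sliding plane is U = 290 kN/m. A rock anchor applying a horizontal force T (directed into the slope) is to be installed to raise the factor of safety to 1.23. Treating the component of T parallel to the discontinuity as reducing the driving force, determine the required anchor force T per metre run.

Resolving forces along and normal to the sliding plane, with the horizontal anchor force T adding T·sinα to the effective normal force and T·cosα acting up the plane against the driving force:
FS = [cL + (W cosα − U − V sinα + T sinα) tanφ] / [W sinα + V cosα − T cosα]
Without the anchor: N' = 2085.9 kN/m, driving T_d = 1903.2 kN/m, resisting R = 10·21.5 + 2085.9·tan24.9° = 1183.3 kN/m, FS = 0.62.
Setting FS = 1.23 and solving for T:
1.23·(1903.2 − T cos38.0°) = 1183.3 + T sin38.0°·tan24.9°
T·(sin38.0°·tan24.9° + 1.23·cos38.0°) = 1.23·1903.2 − 1183.3
T·(0.6157·0.4642 + 1.23·0.7880) = 2341.0 − 1183.3 = 1157.7
T·1.2550 = 1157.7
T = 922.5 kN/m

T = 922 kN/m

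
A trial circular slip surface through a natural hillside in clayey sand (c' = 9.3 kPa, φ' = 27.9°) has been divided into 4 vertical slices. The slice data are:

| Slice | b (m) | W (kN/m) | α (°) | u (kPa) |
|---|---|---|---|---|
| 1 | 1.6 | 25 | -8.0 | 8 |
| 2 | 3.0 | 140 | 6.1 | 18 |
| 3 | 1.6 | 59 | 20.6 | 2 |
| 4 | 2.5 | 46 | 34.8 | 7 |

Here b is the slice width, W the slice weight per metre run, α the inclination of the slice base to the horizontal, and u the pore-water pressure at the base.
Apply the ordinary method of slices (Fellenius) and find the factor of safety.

FS = 2.99

Ordinary method of slices: FS = Σ[c'·Δl_i + (W_i cosα_i − u_i·Δl_i)·tanφ'] / Σ W_i sinα_i, with Δl_i = b_i / cosα_i.
Slice 1: Δl = 1.6/cos(-8.0°) = 1.616 m; N'_1 = 25·cos(-8.0°) − 8·1.616 = 11.8; c'Δl = 15.03; W sinα = -3.5
Slice 2: Δl = 3.0/cos6.1° = 3.017 m; N'_2 = 140·cos6.1° − 18·3.017 = 84.9; c'Δl = 28.06; W sinα = 14.9
Slice 3: Δl = 1.6/cos20.6° = 1.709 m; N'_3 = 59·cos20.6° − 2·1.709 = 51.8; c'Δl = 15.90; W sinα = 20.8
Slice 4: Δl = 2.5/cos34.8° = 3.045 m; N'_4 = 46·cos34.8° − 7·3.045 = 16.5; c'Δl = 28.31; W sinα = 26.3
Σc'Δl = 87.3 kN/m; ΣN' = 165.0 kN/m; ΣW sinα = 58.4 kN/m
Resisting = 87.3 + 165.0·tan27.9° = 87.3 + 87.4 = 174.7 kN/m
FS = 174.7 / 58.4 = 2.990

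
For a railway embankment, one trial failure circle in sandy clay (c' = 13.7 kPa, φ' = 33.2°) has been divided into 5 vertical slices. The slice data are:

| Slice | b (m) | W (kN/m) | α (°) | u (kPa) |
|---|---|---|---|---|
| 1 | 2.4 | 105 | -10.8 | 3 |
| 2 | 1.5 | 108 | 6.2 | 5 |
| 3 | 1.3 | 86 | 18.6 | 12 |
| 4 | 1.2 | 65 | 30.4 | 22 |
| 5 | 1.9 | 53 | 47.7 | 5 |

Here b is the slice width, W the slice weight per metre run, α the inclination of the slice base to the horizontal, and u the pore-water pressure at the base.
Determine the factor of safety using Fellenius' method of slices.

FS = 3.63

Ordinary method of slices: FS = Σ[c'·Δl_i + (W_i cosα_i − u_i·Δl_i)·tanφ'] / Σ W_i sinα_i, with Δl_i = b_i / cosα_i.
Slice 1: Δl = 2.4/cos(-10.8°) = 2.443 m; N'_1 = 105·cos(-10.8°) − 3·2.443 = 95.8; c'Δl = 33.47; W sinα = -19.7
Slice 2: Δl = 1.5/cos6.2° = 1.509 m; N'_2 = 108·cos6.2° − 5·1.509 = 99.8; c'Δl = 20.67; W sinα = 11.7
Slice 3: Δl = 1.3/cos18.6° = 1.372 m; N'_3 = 86·cos18.6° − 12·1.372 = 65.0; c'Δl = 18.79; W sinα = 27.4
Slice 4: Δl = 1.2/cos30.4° = 1.391 m; N'_4 = 65·cos30.4° − 22·1.391 = 25.5; c'Δl = 19.06; W sinα = 32.9
Slice 5: Δl = 1.9/cos47.7° = 2.823 m; N'_5 = 53·cos47.7° − 5·2.823 = 21.6; c'Δl = 38.68; W sinα = 39.2
Σc'Δl = 130.7 kN/m; ΣN' = 307.7 kN/m; ΣW sinα = 91.5 kN/m
Resisting = 130.7 + 307.7·tan33.2° = 130.7 + 201.3 = 332.0 kN/m
FS = 332.0 / 91.5 = 3.628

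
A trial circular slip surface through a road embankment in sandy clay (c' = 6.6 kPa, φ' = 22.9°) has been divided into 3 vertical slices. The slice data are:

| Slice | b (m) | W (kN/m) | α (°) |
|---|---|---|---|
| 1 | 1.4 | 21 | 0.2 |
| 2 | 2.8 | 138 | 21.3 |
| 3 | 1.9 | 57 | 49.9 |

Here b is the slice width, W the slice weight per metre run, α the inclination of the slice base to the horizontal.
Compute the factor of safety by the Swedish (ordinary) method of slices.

FS = 1.36

Ordinary method of slices: FS = Σ[c'·Δl_i + (W_i cosα_i)·tanφ'] / Σ W_i sinα_i, with Δl_i = b_i / cosα_i.
Slice 1: Δl = 1.4/cos0.2° = 1.400 m; N'_1 = 21·cos0.2° = 21.0; c'Δl = 9.24; W sinα = 0.1
Slice 2: Δl = 2.8/cos21.3° = 3.005 m; N'_2 = 138·cos21.3° = 128.6; c'Δl = 19.83; W sinα = 50.1
Slice 3: Δl = 1.9/cos49.9° = 2.950 m; N'_3 = 57·cos49.9° = 36.7; c'Δl = 19.47; W sinα = 43.6
Σc'Δl = 48.5 kN/m; ΣN' = 186.3 kN/m; ΣW sinα = 93.8 kN/m
Resisting = 48.5 + 186.3·tan22.9° = 48.5 + 78.7 = 127.2 kN/m
FS = 127.2 / 93.8 = 1.356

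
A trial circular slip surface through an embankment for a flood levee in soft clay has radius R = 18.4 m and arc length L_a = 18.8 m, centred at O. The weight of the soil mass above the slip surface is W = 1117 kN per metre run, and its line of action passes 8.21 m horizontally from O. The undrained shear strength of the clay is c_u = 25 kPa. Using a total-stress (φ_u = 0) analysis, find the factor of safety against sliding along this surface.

Taking moments about the centre O, the resisting moment is provided by the undrained shear strength acting along the arc:
M_R = c_u·L_a·R = 25·18.80·18.4 = 8648.0 kN·m/m
M_D = W·d = 1117·8.21 = 9170.6 kN·m/m
FS = M_R / M_D = 8648.0 / 9170.6 = 0.943

FS = 0.94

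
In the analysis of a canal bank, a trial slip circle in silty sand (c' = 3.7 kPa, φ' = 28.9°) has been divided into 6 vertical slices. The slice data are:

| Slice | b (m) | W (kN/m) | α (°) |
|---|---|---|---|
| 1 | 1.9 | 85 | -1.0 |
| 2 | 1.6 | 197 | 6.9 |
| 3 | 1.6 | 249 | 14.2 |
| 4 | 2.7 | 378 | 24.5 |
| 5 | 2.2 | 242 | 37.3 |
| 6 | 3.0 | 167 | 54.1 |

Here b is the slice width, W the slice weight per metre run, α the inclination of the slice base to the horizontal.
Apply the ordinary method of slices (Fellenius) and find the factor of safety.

FS = 1.34

Ordinary method of slices: FS = Σ[c'·Δl_i + (W_i cosα_i)·tanφ'] / Σ W_i sinα_i, with Δl_i = b_i / cosα_i.
Slice 1: Δl = 1.9/cos(-1.0°) = 1.900 m; N'_1 = 85·cos(-1.0°) = 85.0; c'Δl = 7.03; W sinα = -1.5
Slice 2: Δl = 1.6/cos6.9° = 1.612 m; N'_2 = 197·cos6.9° = 195.6; c'Δl = 5.96; W sinα = 23.7
Slice 3: Δl = 1.6/cos14.2° = 1.650 m; N'_3 = 249·cos14.2° = 241.4; c'Δl = 6.11; W sinα = 61.1
Slice 4: Δl = 2.7/cos24.5° = 2.967 m; N'_4 = 378·cos24.5° = 344.0; c'Δl = 10.98; W sinα = 156.8
Slice 5: Δl = 2.2/cos37.3° = 2.766 m; N'_5 = 242·cos37.3° = 192.5; c'Δl = 10.23; W sinα = 146.6
Slice 6: Δl = 3.0/cos54.1° = 5.116 m; N'_6 = 167·cos54.1° = 97.9; c'Δl = 18.93; W sinα = 135.3
Σc'Δl = 59.2 kN/m; ΣN' = 1156.3 kN/m; ΣW sinα = 521.9 kN/m
Resisting = 59.2 + 1156.3·tan28.9° = 59.2 + 638.3 = 697.6 kN/m
FS = 697.6 / 521.9 = 1.336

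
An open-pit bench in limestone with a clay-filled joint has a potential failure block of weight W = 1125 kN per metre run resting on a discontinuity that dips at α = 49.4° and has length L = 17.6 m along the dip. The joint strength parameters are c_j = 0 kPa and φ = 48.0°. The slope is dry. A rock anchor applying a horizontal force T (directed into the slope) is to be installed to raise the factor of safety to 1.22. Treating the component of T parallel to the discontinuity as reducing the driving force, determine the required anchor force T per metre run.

T = 140 kN/m

Resolving forces along and normal to the sliding plane, with the horizontal anchor force T adding T·sinα to the effective normal force and T·cosα acting up the plane against the driving force:
FS = [c_jL + (W cosα + T sinα) tanφ] / [W sinα − T cosα]
Without the anchor: N' = 732.1 kN/m, driving T_d = 854.2 kN/m, resisting R = 0·17.6 + 732.1·tan48.0° = 813.1 kN/m, FS = 0.95.
Setting FS = 1.22 and solving for T:
1.22·(854.2 − T cos49.4°) = 813.1 + T sin49.4°·tan48.0°
T·(sin49.4°·tan48.0° + 1.22·cos49.4°) = 1.22·854.2 − 813.1
T·(0.7593·1.1106 + 1.22·0.6508) = 1042.1 − 813.1 = 229.0
T·1.6372 = 229.0
T = 139.9 kN/m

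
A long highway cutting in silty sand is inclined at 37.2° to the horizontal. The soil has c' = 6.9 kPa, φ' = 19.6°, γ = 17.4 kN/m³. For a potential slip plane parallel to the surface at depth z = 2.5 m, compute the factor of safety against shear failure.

FS = 0.80

For an infinite slope with a slip plane parallel to the surface (no pore pressure): FS = [c' + γz cos²β tanφ'] / [γz sinβ cosβ].
γz = 17.4·2.5 = 43.50 kN/m²
Numerator = 6.9 + 43.50·cos²37.2°·tan19.6° = 6.9 + 43.50·0.6345·0.3561 = 16.728 kPa
Denominator = 43.50·sin37.2°·cos37.2° = 43.50·0.6046·0.7965 = 20.949 kPa
FS = 16.728 / 20.949 = 0.798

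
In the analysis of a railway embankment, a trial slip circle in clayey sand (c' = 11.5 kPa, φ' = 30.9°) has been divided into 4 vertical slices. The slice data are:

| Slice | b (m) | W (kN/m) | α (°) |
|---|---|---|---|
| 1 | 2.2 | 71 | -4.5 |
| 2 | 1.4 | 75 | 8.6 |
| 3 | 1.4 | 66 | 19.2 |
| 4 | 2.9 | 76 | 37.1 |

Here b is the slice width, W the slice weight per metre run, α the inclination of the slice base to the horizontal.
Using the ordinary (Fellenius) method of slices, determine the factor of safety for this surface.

Ordinary method of slices: FS = Σ[c'·Δl_i + (W_i cosα_i)·tanφ'] / Σ W_i sinα_i, with Δl_i = b_i / cosα_i.
Slice 1: Δl = 2.2/cos(-4.5°) = 2.207 m; N'_1 = 71·cos(-4.5°) = 70.8; c'Δl = 25.38; W sinα = -5.6
Slice 2: Δl = 1.4/cos8.6° = 1.416 m; N'_2 = 75·cos8.6° = 74.2; c'Δl = 16.28; W sinα = 11.2
Slice 3: Δl = 1.4/cos19.2° = 1.482 m; N'_3 = 66·cos19.2° = 62.3; c'Δl = 17.05; W sinα = 21.7
Slice 4: Δl = 2.9/cos37.1° = 3.636 m; N'_4 = 76·cos37.1° = 60.6; c'Δl = 41.81; W sinα = 45.8
Σc'Δl = 100.5 kN/m; ΣN' = 267.9 kN/m; ΣW sinα = 73.2 kN/m
Resisting = 100.5 + 267.9·tan30.9° = 100.5 + 160.3 = 260.8 kN/m
FS = 260.8 / 73.2 = 3.564

FS = 3.56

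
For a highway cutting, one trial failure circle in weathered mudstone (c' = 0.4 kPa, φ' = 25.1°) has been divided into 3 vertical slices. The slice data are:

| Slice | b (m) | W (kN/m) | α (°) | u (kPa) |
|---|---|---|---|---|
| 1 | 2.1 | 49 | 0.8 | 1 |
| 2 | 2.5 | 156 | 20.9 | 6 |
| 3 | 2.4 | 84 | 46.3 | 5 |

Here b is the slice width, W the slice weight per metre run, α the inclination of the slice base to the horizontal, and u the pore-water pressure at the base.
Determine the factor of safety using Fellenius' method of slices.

FS = 0.90

Ordinary method of slices: FS = Σ[c'·Δl_i + (W_i cosα_i − u_i·Δl_i)·tanφ'] / Σ W_i sinα_i, with Δl_i = b_i / cosα_i.
Slice 1: Δl = 2.1/cos0.8° = 2.100 m; N'_1 = 49·cos0.8° − 1·2.100 = 46.9; c'Δl = 0.84; W sinα = 0.7
Slice 2: Δl = 2.5/cos20.9° = 2.676 m; N'_2 = 156·cos20.9° − 6·2.676 = 129.7; c'Δl = 1.07; W sinα = 55.7
Slice 3: Δl = 2.4/cos46.3° = 3.474 m; N'_3 = 84·cos46.3° − 5·3.474 = 40.7; c'Δl = 1.39; W sinα = 60.7
Σc'Δl = 3.3 kN/m; ΣN' = 217.2 kN/m; ΣW sinα = 117.1 kN/m
Resisting = 3.3 + 217.2·tan25.1° = 3.3 + 101.8 = 105.1 kN/m
FS = 105.1 / 117.1 = 0.897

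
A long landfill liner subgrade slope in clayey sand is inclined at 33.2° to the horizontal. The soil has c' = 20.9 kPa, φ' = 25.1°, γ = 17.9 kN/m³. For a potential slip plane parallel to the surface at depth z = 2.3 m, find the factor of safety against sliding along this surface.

FS = 1.82

For an infinite slope with a slip plane parallel to the surface (no pore pressure): FS = [c' + γz cos²β tanφ'] / [γz sinβ cosβ].
γz = 17.9·2.3 = 41.17 kN/m²
Numerator = 20.9 + 41.17·cos²33.2°·tan25.1° = 20.9 + 41.17·0.7002·0.4684 = 34.403 kPa
Denominator = 41.17·sin33.2°·cos33.2° = 41.17·0.5476·0.8368 = 18.863 kPa
FS = 34.403 / 18.863 = 1.824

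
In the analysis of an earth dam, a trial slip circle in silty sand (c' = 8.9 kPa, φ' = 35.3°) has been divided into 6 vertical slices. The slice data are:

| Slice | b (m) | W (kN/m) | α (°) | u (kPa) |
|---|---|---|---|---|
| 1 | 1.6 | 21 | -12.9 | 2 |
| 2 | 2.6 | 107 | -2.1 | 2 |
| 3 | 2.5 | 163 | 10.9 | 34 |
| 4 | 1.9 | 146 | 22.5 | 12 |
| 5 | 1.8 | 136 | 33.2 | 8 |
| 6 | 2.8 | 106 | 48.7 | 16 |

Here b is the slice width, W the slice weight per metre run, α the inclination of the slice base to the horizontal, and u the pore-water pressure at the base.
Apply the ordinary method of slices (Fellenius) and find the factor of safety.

Ordinary method of slices: FS = Σ[c'·Δl_i + (W_i cosα_i − u_i·Δl_i)·tanφ'] / Σ W_i sinα_i, with Δl_i = b_i / cosα_i.
Slice 1: Δl = 1.6/cos(-12.9°) = 1.641 m; N'_1 = 21·cos(-12.9°) − 2·1.641 = 17.2; c'Δl = 14.61; W sinα = -4.7
Slice 2: Δl = 2.6/cos(-2.1°) = 2.602 m; N'_2 = 107·cos(-2.1°) − 2·2.602 = 101.7; c'Δl = 23.16; W sinα = -3.9
Slice 3: Δl = 2.5/cos10.9° = 2.546 m; N'_3 = 163·cos10.9° − 34·2.546 = 73.5; c'Δl = 22.66; W sinα = 30.8
Slice 4: Δl = 1.9/cos22.5° = 2.057 m; N'_4 = 146·cos22.5° − 12·2.057 = 110.2; c'Δl = 18.30; W sinα = 55.9
Slice 5: Δl = 1.8/cos33.2° = 2.151 m; N'_5 = 136·cos33.2° − 8·2.151 = 96.6; c'Δl = 19.15; W sinα = 74.5
Slice 6: Δl = 2.8/cos48.7° = 4.242 m; N'_6 = 106·cos48.7° − 16·4.242 = 2.1; c'Δl = 37.76; W sinα = 79.6
Σc'Δl = 135.6 kN/m; ΣN' = 401.3 kN/m; ΣW sinα = 232.2 kN/m
Resisting = 135.6 + 401.3·tan35.3° = 135.6 + 284.1 = 419.8 kN/m
FS = 419.8 / 232.2 = 1.808

FS = 1.81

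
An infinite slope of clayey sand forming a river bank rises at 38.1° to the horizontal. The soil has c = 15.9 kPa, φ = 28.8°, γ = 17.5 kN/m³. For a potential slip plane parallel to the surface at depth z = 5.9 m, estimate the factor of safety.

For an infinite slope with a slip plane parallel to the surface (no pore pressure): FS = [c + γz cos²β tanφ] / [γz sinβ cosβ].
γz = 17.5·5.9 = 103.25 kN/m²
Numerator = 15.9 + 103.25·cos²38.1°·tan28.8° = 15.9 + 103.25·0.6193·0.5498 = 51.051 kPa
Denominator = 103.25·sin38.1°·cos38.1° = 103.25·0.6170·0.7869 = 50.135 kPa
FS = 51.051 / 50.135 = 1.018

FS = 1.02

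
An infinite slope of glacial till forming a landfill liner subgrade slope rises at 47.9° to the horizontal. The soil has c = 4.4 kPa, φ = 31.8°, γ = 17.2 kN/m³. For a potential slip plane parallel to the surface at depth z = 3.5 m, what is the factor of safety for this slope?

FS = 0.71

For an infinite slope with a slip plane parallel to the surface (no pore pressure): FS = [c + γz cos²β tanφ] / [γz sinβ cosβ].
γz = 17.2·3.5 = 60.20 kN/m²
Numerator = 4.4 + 60.20·cos²47.9°·tan31.8° = 4.4 + 60.20·0.4495·0.6200 = 21.177 kPa
Denominator = 60.20·sin47.9°·cos47.9° = 60.20·0.7420·0.6704 = 29.946 kPa
FS = 21.177 / 29.946 = 0.707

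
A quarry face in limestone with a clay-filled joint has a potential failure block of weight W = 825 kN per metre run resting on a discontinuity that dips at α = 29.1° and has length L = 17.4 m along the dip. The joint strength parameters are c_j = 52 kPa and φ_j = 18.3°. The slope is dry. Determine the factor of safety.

FS = 2.85

Resolving the block weight along and normal to the plane and applying the Mohr–Coulomb strength on the joint:
N' = W cosα = 825·cos29.1° = 720.9 kN/m
Driving force T = W sinα = 825·sin29.1° = 401.2 kN/m
Resisting force R = c_j·L + N'·tanφ_j = 52·17.4 + 720.9·tan18.3° = 904.8 + 238.4 = 1143.2 kN/m
FS = R / T = 1143.2 / 401.2 = 2.849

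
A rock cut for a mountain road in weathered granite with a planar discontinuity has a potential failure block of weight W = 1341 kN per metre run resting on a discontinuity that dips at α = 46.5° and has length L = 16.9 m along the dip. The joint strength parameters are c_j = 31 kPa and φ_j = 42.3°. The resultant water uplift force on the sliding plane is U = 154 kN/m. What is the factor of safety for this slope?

FS = 1.26

Resolving the block weight along and normal to the plane and applying the Mohr–Coulomb strength on the joint:
N' = W cosα − U = 1341·cos46.5° − 154 = 769.1 kN/m
Driving force T = W sinα = 1341·sin46.5° = 972.7 kN/m
Resisting force R = c_j·L + N'·tanφ_j = 31·16.9 + 769.1·tan42.3° = 523.9 + 699.8 = 1223.7 kN/m
FS = R / T = 1223.7 / 972.7 = 1.258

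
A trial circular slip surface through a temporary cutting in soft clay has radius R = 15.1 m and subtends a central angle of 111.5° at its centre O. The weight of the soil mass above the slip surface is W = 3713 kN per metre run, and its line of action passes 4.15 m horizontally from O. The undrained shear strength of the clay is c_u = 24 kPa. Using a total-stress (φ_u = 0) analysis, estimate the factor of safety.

FS = 0.69

Taking moments about the centre O, the resisting moment is provided by the undrained shear strength acting along the arc:
Arc length L_a = R·θ = 15.1·(111.5°·π/180) = 15.1·1.9460 = 29.39 m
M_R = c_u·L_a·R = 24·29.39·15.1 = 10649.2 kN·m/m
M_D = W·d = 3713·4.15 = 15409.0 kN·m/m
FS = M_R / M_D = 10649.2 / 15409.0 = 0.691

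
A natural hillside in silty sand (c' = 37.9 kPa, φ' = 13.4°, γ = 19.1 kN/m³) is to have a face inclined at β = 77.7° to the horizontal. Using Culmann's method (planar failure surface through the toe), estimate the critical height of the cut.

H_c = 13.32 m

Culmann's analysis gives the critical failure plane at α_cr = (β + φ')/2 = (77.7 + 13.4)/2 = 45.6°, and the critical height
H_c = (4c'/γ) · sinβ cosφ' / [1 − cos(β − φ')]
    = (4·37.9/19.1) · sin77.7°·cos13.4° / [1 − cos(64.3°)]
    = 7.937 · 0.9770·0.9728 / [1 − 0.4337]
    = 7.937 · 0.9504 / 0.5663
    = 13.32 m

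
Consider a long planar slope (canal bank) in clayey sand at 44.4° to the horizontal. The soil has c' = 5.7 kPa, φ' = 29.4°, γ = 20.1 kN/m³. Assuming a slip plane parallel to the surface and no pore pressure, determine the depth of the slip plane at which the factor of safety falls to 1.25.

z = 0.84 m

Setting FS = 1.25 in FS = [c' + γz cos²β tanφ'] / [γz sinβ cosβ] and solving for z:
z = c' / [γ cosβ (FS·sinβ − cosβ·tanφ')]
  = 5.7 / [20.1·cos44.4°·(1.25·sin44.4° − cos44.4°·tan29.4°)]
  = 5.7 / [20.1·0.7145·(1.25·0.6997 − 0.7145·0.5635)]
  = 5.7 / 6.7783 = 0.841 m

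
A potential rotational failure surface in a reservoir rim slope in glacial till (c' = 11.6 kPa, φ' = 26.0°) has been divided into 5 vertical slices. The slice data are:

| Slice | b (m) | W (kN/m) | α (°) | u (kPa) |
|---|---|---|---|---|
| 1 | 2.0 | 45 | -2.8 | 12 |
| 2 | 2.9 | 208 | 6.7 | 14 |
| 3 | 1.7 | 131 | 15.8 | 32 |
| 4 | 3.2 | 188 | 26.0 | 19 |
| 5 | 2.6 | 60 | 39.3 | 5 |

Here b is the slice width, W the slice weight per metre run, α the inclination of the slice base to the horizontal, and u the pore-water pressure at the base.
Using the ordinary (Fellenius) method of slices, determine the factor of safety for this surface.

Ordinary method of slices: FS = Σ[c'·Δl_i + (W_i cosα_i − u_i·Δl_i)·tanφ'] / Σ W_i sinα_i, with Δl_i = b_i / cosα_i.
Slice 1: Δl = 2.0/cos(-2.8°) = 2.002 m; N'_1 = 45·cos(-2.8°) − 12·2.002 = 20.9; c'Δl = 23.23; W sinα = -2.2
Slice 2: Δl = 2.9/cos6.7° = 2.920 m; N'_2 = 208·cos6.7° − 14·2.920 = 165.7; c'Δl = 33.87; W sinα = 24.3
Slice 3: Δl = 1.7/cos15.8° = 1.767 m; N'_3 = 131·cos15.8° − 32·1.767 = 69.5; c'Δl = 20.49; W sinα = 35.7
Slice 4: Δl = 3.2/cos26.0° = 3.560 m; N'_4 = 188·cos26.0° − 19·3.560 = 101.3; c'Δl = 41.30; W sinα = 82.4
Slice 5: Δl = 2.6/cos39.3° = 3.360 m; N'_5 = 60·cos39.3° − 5·3.360 = 29.6; c'Δl = 38.97; W sinα = 38.0
Σc'Δl = 157.9 kN/m; ΣN' = 387.1 kN/m; ΣW sinα = 178.2 kN/m
Resisting = 157.9 + 387.1·tan26.0° = 157.9 + 188.8 = 346.7 kN/m
FS = 346.7 / 178.2 = 1.946

FS = 1.95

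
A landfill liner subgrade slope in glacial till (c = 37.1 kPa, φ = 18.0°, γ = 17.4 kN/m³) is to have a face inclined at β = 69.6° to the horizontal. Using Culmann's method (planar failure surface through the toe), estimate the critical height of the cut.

H_c = 20.07 m

Culmann's analysis gives the critical failure plane at α_cr = (β + φ)/2 = (69.6 + 18.0)/2 = 43.8°, and the critical height
H_c = (4c/γ) · sinβ cosφ / [1 − cos(β − φ)]
    = (4·37.1/17.4) · sin69.6°·cos18.0° / [1 − cos(51.6°)]
    = 8.529 · 0.9373·0.9511 / [1 − 0.6211]
    = 8.529 · 0.8914 / 0.3789
    = 20.07 m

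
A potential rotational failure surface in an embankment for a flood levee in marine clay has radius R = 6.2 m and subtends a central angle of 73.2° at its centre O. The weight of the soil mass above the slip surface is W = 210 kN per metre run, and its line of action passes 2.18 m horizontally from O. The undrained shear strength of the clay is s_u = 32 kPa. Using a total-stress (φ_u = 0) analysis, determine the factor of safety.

Taking moments about the centre O, the resisting moment is provided by the undrained shear strength acting along the arc:
Arc length L_a = R·θ = 6.2·(73.2°·π/180) = 6.2·1.2776 = 7.92 m
M_R = s_u·L_a·R = 32·7.92·6.2 = 1571.5 kN·m/m
M_D = W·d = 210·2.18 = 457.8 kN·m/m
FS = M_R / M_D = 1571.5 / 457.8 = 3.433

FS = 3.43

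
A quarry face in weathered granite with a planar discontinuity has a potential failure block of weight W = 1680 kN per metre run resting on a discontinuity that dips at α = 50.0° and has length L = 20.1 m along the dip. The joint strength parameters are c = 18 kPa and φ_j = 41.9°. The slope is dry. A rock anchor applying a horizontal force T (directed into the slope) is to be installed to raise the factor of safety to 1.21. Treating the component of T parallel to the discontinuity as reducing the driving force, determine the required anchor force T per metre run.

T = 155 kN/m

Resolving forces along and normal to the sliding plane, with the horizontal anchor force T adding T·sinα to the effective normal force and T·cosα acting up the plane against the driving force:
FS = [cL + (W cosα + T sinα) tanφ_j] / [W sinα − T cosα]
Without the anchor: N' = 1079.9 kN/m, driving T_d = 1287.0 kN/m, resisting R = 18·20.1 + 1079.9·tan41.9° = 1330.7 kN/m, FS = 1.03.
Setting FS = 1.21 and solving for T:
1.21·(1287.0 − T cos50.0°) = 1330.7 + T sin50.0°·tan41.9°
T·(sin50.0°·tan41.9° + 1.21·cos50.0°) = 1.21·1287.0 − 1330.7
T·(0.7660·0.8972 + 1.21·0.6428) = 1557.2 − 1330.7 = 226.5
T·1.4651 = 226.5
T = 154.6 kN/m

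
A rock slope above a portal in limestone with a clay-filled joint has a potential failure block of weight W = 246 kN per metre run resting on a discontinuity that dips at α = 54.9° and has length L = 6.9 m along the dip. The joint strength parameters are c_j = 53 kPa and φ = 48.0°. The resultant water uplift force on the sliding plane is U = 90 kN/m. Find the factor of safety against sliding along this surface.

FS = 2.10

Resolving the block weight along and normal to the plane and applying the Mohr–Coulomb strength on the joint:
N' = W cosα − U = 246·cos54.9° − 90 = 51.5 kN/m
Driving force T = W sinα = 246·sin54.9° = 201.3 kN/m
Resisting force R = c_j·L + N'·tanφ = 53·6.9 + 51.5·tan48.0° = 365.7 + 57.1 = 422.8 kN/m
FS = R / T = 422.8 / 201.3 = 2.101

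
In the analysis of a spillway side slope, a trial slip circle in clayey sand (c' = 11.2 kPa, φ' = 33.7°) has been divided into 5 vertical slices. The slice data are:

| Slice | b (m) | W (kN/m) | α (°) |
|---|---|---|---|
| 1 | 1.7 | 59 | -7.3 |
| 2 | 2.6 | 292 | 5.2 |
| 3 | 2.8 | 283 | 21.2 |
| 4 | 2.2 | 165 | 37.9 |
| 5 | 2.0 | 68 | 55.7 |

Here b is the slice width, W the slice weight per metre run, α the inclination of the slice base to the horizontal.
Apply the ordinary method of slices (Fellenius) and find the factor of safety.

FS = 2.42

Ordinary method of slices: FS = Σ[c'·Δl_i + (W_i cosα_i)·tanφ'] / Σ W_i sinα_i, with Δl_i = b_i / cosα_i.
Slice 1: Δl = 1.7/cos(-7.3°) = 1.714 m; N'_1 = 59·cos(-7.3°) = 58.5; c'Δl = 19.20; W sinα = -7.5
Slice 2: Δl = 2.6/cos5.2° = 2.611 m; N'_2 = 292·cos5.2° = 290.8; c'Δl = 29.24; W sinα = 26.5
Slice 3: Δl = 2.8/cos21.2° = 3.003 m; N'_3 = 283·cos21.2° = 263.8; c'Δl = 33.64; W sinα = 102.3
Slice 4: Δl = 2.2/cos37.9° = 2.788 m; N'_4 = 165·cos37.9° = 130.2; c'Δl = 31.23; W sinα = 101.4
Slice 5: Δl = 2.0/cos55.7° = 3.549 m; N'_5 = 68·cos55.7° = 38.3; c'Δl = 39.75; W sinα = 56.2
Σc'Δl = 153.0 kN/m; ΣN' = 781.7 kN/m; ΣW sinα = 278.8 kN/m
Resisting = 153.0 + 781.7·tan33.7° = 153.0 + 521.3 = 674.4 kN/m
FS = 674.4 / 278.8 = 2.418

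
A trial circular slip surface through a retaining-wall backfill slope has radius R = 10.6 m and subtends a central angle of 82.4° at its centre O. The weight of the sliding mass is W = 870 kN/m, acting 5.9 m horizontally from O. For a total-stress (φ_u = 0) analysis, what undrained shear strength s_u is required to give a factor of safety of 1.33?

FS = s_u·L_a·R / (W·d), so s_u = FS·W·d / (L_a·R).
Arc length L_a = R·θ = 10.6·(82.4°·π/180) = 10.6·1.4382 = 15.24 m
s_u = 1.33·870·5.9 / (15.24·10.6) = 6826.9 / 161.59 = 42.25 kPa

s_u = 42.2 kPa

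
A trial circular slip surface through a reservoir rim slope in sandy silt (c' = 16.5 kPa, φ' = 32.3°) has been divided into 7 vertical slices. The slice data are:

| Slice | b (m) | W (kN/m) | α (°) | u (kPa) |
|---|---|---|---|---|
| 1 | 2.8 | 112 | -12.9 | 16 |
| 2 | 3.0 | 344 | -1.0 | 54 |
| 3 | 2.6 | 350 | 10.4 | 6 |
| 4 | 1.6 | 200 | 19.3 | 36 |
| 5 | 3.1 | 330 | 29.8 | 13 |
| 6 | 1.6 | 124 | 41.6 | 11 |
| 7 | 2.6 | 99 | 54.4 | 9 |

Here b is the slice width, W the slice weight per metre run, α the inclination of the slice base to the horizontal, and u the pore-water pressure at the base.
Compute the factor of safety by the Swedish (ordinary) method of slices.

Ordinary method of slices: FS = Σ[c'·Δl_i + (W_i cosα_i − u_i·Δl_i)·tanφ'] / Σ W_i sinα_i, with Δl_i = b_i / cosα_i.
Slice 1: Δl = 2.8/cos(-12.9°) = 2.872 m; N'_1 = 112·cos(-12.9°) − 16·2.872 = 63.2; c'Δl = 47.40; W sinα = -25.0
Slice 2: Δl = 3.0/cos(-1.0°) = 3.000 m; N'_2 = 344·cos(-1.0°) − 54·3.000 = 181.9; c'Δl = 49.51; W sinα = -6.0
Slice 3: Δl = 2.6/cos10.4° = 2.643 m; N'_3 = 350·cos10.4° − 6·2.643 = 328.4; c'Δl = 43.62; W sinα = 63.2
Slice 4: Δl = 1.6/cos19.3° = 1.695 m; N'_4 = 200·cos19.3° − 36·1.695 = 127.7; c'Δl = 27.97; W sinα = 66.1
Slice 5: Δl = 3.1/cos29.8° = 3.572 m; N'_5 = 330·cos29.8° − 13·3.572 = 239.9; c'Δl = 58.94; W sinα = 164.0
Slice 6: Δl = 1.6/cos41.6° = 2.140 m; N'_6 = 124·cos41.6° − 11·2.140 = 69.2; c'Δl = 35.30; W sinα = 82.3
Slice 7: Δl = 2.6/cos54.4° = 4.466 m; N'_7 = 99·cos54.4° − 9·4.466 = 17.4; c'Δl = 73.70; W sinα = 80.5
Σc'Δl = 336.4 kN/m; ΣN' = 1027.8 kN/m; ΣW sinα = 425.1 kN/m
Resisting = 336.4 + 1027.8·tan32.3° = 336.4 + 649.7 = 986.2 kN/m
FS = 986.2 / 425.1 = 2.320

FS = 2.32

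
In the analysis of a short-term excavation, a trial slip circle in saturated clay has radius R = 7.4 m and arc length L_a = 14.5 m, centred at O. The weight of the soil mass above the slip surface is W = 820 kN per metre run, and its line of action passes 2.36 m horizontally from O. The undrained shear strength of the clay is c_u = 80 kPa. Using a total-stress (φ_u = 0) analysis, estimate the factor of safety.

Taking moments about the centre O, the resisting moment is provided by the undrained shear strength acting along the arc:
M_R = c_u·L_a·R = 80·14.50·7.4 = 8584.0 kN·m/m
M_D = W·d = 820·2.36 = 1935.2 kN·m/m
FS = M_R / M_D = 8584.0 / 1935.2 = 4.436

FS = 4.44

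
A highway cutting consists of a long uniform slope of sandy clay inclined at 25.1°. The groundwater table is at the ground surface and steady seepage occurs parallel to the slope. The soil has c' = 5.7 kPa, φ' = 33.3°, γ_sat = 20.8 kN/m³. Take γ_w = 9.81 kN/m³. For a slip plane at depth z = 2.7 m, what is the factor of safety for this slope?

With seepage parallel to the slope and the water table at the surface, the effective normal stress on the slip plane uses the buoyant unit weight γ' = γ_sat − γ_w while the driving shear stress uses γ_sat:
FS = [c' + γ' z cos²β tanφ'] / [γ_sat z sinβ cosβ]
γ' = 20.8 − 9.81 = 10.99 kN/m³
Numerator = 5.7 + 10.99·2.7·cos²25.1°·tan33.3° = 5.7 + 10.99·2.7·0.8201·0.6569 = 21.684 kPa
Denominator = 20.8·2.7·sin25.1°·cos25.1° = 20.8·2.7·0.4242·0.9056 = 21.573 kPa
FS = 21.684 / 21.573 = 1.005

FS = 1.01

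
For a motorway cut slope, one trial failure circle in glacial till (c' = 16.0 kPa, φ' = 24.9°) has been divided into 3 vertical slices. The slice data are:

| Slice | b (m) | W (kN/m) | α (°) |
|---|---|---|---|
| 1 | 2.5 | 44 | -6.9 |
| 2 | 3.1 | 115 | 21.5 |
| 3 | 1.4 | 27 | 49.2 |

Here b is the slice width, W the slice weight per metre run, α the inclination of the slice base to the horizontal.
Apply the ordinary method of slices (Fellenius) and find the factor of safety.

Ordinary method of slices: FS = Σ[c'·Δl_i + (W_i cosα_i)·tanφ'] / Σ W_i sinα_i, with Δl_i = b_i / cosα_i.
Slice 1: Δl = 2.5/cos(-6.9°) = 2.518 m; N'_1 = 44·cos(-6.9°) = 43.7; c'Δl = 40.29; W sinα = -5.3
Slice 2: Δl = 3.1/cos21.5° = 3.332 m; N'_2 = 115·cos21.5° = 107.0; c'Δl = 53.31; W sinα = 42.1
Slice 3: Δl = 1.4/cos49.2° = 2.143 m; N'_3 = 27·cos49.2° = 17.6; c'Δl = 34.28; W sinα = 20.4
Σc'Δl = 127.9 kN/m; ΣN' = 168.3 kN/m; ΣW sinα = 57.3 kN/m
Resisting = 127.9 + 168.3·tan24.9° = 127.9 + 78.1 = 206.0 kN/m
FS = 206.0 / 57.3 = 3.595

FS = 3.60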